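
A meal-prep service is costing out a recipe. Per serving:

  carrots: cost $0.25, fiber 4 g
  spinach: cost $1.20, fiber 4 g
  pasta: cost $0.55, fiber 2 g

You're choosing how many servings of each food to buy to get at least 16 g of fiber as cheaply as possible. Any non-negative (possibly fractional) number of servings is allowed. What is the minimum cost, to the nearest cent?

$1.00

Cost per g of fiber: carrots $0.0625, pasta $0.2750, spinach $0.3000.
With no serving limits, use only carrots: 16 g / 4 g = 4 servings × $0.25 = $1.00.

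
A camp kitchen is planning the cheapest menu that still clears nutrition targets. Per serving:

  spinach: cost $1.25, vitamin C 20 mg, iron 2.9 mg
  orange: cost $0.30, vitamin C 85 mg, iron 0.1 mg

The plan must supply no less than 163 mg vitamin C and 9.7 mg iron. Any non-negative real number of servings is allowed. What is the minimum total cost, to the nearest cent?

With two linear requirements the optimum uses one or two foods; enumerate the corners.
spinach only: max(163/20, 9.7/2.9) = 8.15 servings → $10.19.
orange only: max(163/85, 9.7/0.1) = 97 servings → $29.10.
spinach + orange with both tight: 3.306 servings and 1.14 servings → $4.47.
Cheapest feasible corner: $4.47.

$4.47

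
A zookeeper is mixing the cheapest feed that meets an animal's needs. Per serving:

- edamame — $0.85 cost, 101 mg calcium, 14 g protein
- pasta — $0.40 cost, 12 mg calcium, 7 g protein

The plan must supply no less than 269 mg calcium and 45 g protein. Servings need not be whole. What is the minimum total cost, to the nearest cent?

$2.70

The cheapest plan sits at a corner of the feasible region — with two constraints it uses at most two foods.
edamame only: max(269/101, 45/14) = 3.214 servings → $2.73.
pasta only: max(269/12, 45/7) = 22.42 servings → $8.97.
edamame + pasta with both tight: 2.492 servings and 1.445 servings → $2.70.
So the least-cost plan costs $2.70.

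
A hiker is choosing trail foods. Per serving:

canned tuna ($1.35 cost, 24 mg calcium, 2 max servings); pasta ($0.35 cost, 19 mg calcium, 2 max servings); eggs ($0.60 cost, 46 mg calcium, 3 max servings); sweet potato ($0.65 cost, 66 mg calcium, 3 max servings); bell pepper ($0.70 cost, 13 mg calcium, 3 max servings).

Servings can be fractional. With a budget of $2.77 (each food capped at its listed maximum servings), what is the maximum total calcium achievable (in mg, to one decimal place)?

Calcium per dollar: sweet potato 101.5, eggs 76.67, pasta 54.29, bell pepper 18.57, canned tuna 17.78.
Take 3 servings of sweet potato: spends $1.95, +198.0 mg calcium (running total 198.0 mg).
Take 1.367 servings of eggs: spends $0.82, +62.9 mg calcium (running total 260.9 mg).
Greedy by best ratio exhausts the cost allowance optimally: 260.9 mg.

260.9 mg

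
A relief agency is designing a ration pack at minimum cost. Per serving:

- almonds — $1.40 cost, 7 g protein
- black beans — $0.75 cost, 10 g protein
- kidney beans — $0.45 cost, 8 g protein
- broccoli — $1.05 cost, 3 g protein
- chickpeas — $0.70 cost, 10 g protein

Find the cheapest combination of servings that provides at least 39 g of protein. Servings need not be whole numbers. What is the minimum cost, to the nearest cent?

$2.19

Cost per g of protein: kidney beans $0.0563, chickpeas $0.0700, black beans $0.0750, almonds $0.2000, broccoli $0.3500.
With no serving limits, use only kidney beans: 39 g / 8 g = 4.875 servings × $0.45 = $2.19.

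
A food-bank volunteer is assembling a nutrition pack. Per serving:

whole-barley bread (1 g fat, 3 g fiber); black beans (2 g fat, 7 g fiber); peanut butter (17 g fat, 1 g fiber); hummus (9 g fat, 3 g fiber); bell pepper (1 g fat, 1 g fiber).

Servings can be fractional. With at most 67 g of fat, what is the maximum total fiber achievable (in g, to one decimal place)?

Fiber per g fat: black beans 3.5, whole-barley bread 3, bell pepper 1, hummus 0.3333, peanut butter 0.05882.
With no serving limits, spend the whole fat allowance on black beans: 67 g / 2 g × 7 g = 234.5 g.

234.5 g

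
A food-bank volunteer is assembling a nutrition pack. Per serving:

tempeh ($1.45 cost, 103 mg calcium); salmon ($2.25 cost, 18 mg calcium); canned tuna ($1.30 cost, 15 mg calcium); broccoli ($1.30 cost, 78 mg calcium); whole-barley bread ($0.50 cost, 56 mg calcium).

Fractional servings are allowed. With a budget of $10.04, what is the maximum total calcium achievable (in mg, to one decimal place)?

1124.5 mg

Calcium per dollar: whole-barley bread 112, tempeh 71.03, broccoli 60, canned tuna 11.54, salmon 8.
With no serving limits, spend the whole cost allowance on whole-barley bread: $10.04 / $0.50 × 56 mg = 1124.5 mg.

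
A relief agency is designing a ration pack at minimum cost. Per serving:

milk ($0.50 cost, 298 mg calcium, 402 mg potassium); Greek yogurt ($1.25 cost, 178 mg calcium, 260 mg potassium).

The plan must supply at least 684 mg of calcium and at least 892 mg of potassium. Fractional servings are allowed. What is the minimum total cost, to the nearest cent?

Compare the cost at each extreme point of the feasible region.
milk only: max(684/298, 892/402) = 2.295 servings → $1.15.
Greek yogurt only: max(684/178, 892/260) = 3.843 servings → $4.80.
milk + Greek yogurt with both targets exact would need a negative amount; discard.
Cheapest feasible corner: $1.15.

$1.15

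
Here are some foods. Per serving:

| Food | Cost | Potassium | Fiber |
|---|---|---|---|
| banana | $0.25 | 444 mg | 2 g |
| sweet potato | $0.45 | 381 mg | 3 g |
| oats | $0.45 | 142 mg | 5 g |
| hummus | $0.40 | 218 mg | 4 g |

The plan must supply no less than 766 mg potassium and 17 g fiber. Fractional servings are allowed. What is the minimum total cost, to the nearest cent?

$1.58

Minimising a linear cost over {potassium ≥ 766, fiber ≥ 17, servings ≥ 0} — the optimum is at a vertex, using one or two foods.
banana only: max(766/444, 17/2) = 8.5 servings → $2.12.
sweet potato only: max(766/381, 17/3) = 5.667 servings → $2.55.
oats only: max(766/142, 17/5) = 5.394 servings → $2.43.
hummus only: max(766/218, 17/4) = 4.25 servings → $1.70.
banana + sweet potato: intersection lies outside the first quadrant.
banana + oats with both tight: 0.7314 servings and 3.107 servings → $1.58.
banana + hummus with both targets exact would need a negative amount; discard.
sweet potato + oats with both tight: 0.9574 servings and 2.826 servings → $1.70.
sweet potato + hummus with both targets exact would need a negative amount; discard.
oats + hummus with both tight: 1.23 servings and 2.713 servings → $1.64.
The minimum over all feasible corners is $1.58.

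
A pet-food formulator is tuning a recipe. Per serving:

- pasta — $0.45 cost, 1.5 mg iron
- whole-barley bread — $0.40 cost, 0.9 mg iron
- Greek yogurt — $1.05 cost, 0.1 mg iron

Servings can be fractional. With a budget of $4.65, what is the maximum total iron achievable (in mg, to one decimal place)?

Iron per dollar: pasta 3.333, whole-barley bread 2.25, Greek yogurt 0.09524.
With no serving limits, spend the whole cost allowance on pasta: $4.65 / $0.45 × 1.5 mg = 15.5 mg.

15.5 mg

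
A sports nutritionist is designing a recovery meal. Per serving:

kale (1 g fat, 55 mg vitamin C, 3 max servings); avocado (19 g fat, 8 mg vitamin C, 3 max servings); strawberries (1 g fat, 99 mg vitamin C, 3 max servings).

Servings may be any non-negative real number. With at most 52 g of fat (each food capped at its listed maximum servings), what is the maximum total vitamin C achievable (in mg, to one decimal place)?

Vitamin C per g fat: strawberries 99, kale 55, avocado 0.4211.
Take 3 servings of strawberries: uses 3 g fat, +297.0 mg vitamin C (running total 297.0 mg).
Take 3 servings of kale: uses 3 g fat, +165.0 mg vitamin C (running total 462.0 mg).
Take 2.421 servings of avocado: uses 46 g fat, +19.4 mg vitamin C (running total 481.4 mg).
Filling greedily by vitamin C-per-g fat is optimal for one linear limit, giving 481.4 mg.

481.4 mg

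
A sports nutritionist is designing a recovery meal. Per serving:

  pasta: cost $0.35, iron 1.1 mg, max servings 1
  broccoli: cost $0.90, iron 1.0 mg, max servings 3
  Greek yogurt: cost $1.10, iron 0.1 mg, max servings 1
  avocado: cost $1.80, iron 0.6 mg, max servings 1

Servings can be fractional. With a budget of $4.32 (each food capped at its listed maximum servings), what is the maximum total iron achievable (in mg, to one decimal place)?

4.5 mg

Iron per dollar: pasta 3.143, broccoli 1.111, avocado 0.3333, Greek yogurt 0.09091.
Take 1 serving of pasta: spends $0.35, +1.1 mg iron (running total 1.1 mg).
Take 3 servings of broccoli: spends $2.70, +3.0 mg iron (running total 4.1 mg).
Take 0.7056 servings of avocado: spends $1.27, +0.4 mg iron (running total 4.5 mg).
Greedy by best ratio exhausts the cost allowance optimally: 4.5 mg.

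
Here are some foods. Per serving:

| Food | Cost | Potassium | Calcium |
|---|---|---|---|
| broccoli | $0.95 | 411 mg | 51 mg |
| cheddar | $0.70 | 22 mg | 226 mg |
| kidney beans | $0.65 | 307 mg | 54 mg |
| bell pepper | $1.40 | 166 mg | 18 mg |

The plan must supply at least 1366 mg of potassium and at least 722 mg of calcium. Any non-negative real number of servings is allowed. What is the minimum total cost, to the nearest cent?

$4.31

An LP optimum is at a vertex; with two nutrient constraints at most two foods are used. Check each candidate.
broccoli only: max(1366/411, 722/51) = 14.16 servings → $13.45.
cheddar only: max(1366/22, 722/226) = 62.09 servings → $43.46.
kidney beans only: max(1366/307, 722/54) = 13.37 servings → $8.69.
bell pepper only: max(1366/166, 722/18) = 40.11 servings → $56.16.
broccoli + cheddar with both tight: 3.191 servings and 2.475 servings → $4.76.
broccoli + kidney beans: the both-tight solution has a negative serving — not a feasible corner.
broccoli + bell pepper: intersection lies outside the first quadrant.
cheddar + kidney beans with both tight: 2.169 servings and 4.294 servings → $4.31.
cheddar + bell pepper with both tight: 2.566 servings and 7.889 servings → $12.84.
kidney beans + bell pepper: intersection lies outside the first quadrant.
So the least-cost plan costs $4.31.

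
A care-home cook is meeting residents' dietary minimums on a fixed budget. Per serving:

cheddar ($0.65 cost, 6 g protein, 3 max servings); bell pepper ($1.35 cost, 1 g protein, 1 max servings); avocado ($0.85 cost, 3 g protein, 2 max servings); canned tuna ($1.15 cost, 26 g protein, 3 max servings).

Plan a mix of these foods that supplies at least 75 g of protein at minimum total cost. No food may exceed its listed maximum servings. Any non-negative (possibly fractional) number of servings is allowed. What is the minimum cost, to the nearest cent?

Cost per g of protein: canned tuna $0.0442, cheddar $0.1083, avocado $0.2833, bell pepper $1.3500.
Take 2.885 servings of canned tuna: +75.0 g protein for $3.32 (total $3.32, still need 0.0 g).
Greedy by cheapest-per-g is optimal for a single linear constraint, so the minimum cost is $3.32.

$3.32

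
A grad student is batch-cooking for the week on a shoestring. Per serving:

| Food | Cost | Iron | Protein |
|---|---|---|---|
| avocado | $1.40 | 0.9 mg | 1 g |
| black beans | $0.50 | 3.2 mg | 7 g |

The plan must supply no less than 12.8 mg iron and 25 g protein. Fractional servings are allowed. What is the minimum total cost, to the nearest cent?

$2.00

avocado only: max(12.8/0.9, 25/1) = 25 servings → $35.00.
black beans only: max(12.8/3.2, 25/7) = 4 servings → $2.00.
avocado + black beans with both tight: 3.097 servings and 3.129 servings → $5.90.
The minimum over all feasible corners is $2.00.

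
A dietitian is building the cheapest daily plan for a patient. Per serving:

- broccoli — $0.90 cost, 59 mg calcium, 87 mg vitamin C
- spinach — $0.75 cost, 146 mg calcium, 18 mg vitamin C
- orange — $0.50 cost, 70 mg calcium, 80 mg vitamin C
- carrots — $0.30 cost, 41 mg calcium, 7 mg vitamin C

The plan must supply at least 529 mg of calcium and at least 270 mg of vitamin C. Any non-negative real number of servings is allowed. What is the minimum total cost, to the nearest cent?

$3.12

broccoli only: max(529/59, 270/87) = 8.966 servings → $8.07.
spinach only: max(529/146, 270/18) = 15 servings → $11.25.
orange only: max(529/70, 270/80) = 7.557 servings → $3.78.
carrots only: max(529/41, 270/7) = 38.57 servings → $11.57.
broccoli + spinach with both tight: 2.569 servings and 2.585 servings → $4.25.
broccoli + orange: the both-tight solution has a negative serving — not a feasible corner.
broccoli + carrots with both tight: 2.336 servings and 9.541 servings → $4.96.
spinach + orange with both tight: 2.248 servings and 2.869 servings → $3.12.
spinach + carrots: the both-tight solution has a negative serving — not a feasible corner.
orange + carrots with both tight: 2.641 servings and 8.394 servings → $3.84.
So the least-cost plan costs $3.12.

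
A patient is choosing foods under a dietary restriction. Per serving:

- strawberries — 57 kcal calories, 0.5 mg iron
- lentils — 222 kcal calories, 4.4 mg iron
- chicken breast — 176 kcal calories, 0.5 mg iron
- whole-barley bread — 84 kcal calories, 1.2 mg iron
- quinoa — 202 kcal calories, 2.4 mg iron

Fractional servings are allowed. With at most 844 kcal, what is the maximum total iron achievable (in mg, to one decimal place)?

Iron per kcal: lentils 0.01982, whole-barley bread 0.01429, quinoa 0.01188, strawberries 0.008772, chicken breast 0.002841.
With no serving limits, spend the whole calories allowance on lentils: 844 kcal / 222 kcal × 4.4 mg = 16.7 mg.

16.7 mg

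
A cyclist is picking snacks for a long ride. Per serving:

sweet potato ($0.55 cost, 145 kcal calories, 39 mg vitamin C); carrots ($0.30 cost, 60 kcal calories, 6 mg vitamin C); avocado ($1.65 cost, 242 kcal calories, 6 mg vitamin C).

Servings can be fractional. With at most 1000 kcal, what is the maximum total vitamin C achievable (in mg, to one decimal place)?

Vitamin C per kcal: sweet potato 0.269, carrots 0.1, avocado 0.02479.
With no serving limits, spend the whole calories allowance on sweet potato: 1000 kcal / 145 kcal × 39 mg = 269.0 mg.

269.0 mg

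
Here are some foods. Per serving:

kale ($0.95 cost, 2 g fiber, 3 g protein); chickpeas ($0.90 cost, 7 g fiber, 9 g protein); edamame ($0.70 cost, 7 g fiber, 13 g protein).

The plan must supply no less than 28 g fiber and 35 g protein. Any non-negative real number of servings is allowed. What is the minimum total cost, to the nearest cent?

With two linear requirements the optimum uses one or two foods; enumerate the corners.
kale only: max(28/2, 35/3) = 14 servings → $13.30.
chickpeas only: max(28/7, 35/9) = 4 servings → $3.60.
edamame only: max(28/7, 35/13) = 4 servings → $2.80.
kale + chickpeas with both targets exact would need a negative amount; discard.
kale + edamame: intersection lies outside the first quadrant.
chickpeas + edamame with both targets exact would need a negative amount; discard.
The minimum over all feasible corners is $2.80.

$2.80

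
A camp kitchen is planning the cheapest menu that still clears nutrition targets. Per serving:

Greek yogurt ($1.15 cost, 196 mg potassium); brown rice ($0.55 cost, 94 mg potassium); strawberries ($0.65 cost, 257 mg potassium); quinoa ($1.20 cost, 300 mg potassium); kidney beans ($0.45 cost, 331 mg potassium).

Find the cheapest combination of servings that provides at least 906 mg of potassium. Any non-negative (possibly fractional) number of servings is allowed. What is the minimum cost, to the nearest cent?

$1.23

Cost per mg of potassium: kidney beans $0.0014, strawberries $0.0025, quinoa $0.0040, brown rice $0.0059, Greek yogurt $0.0059.
With no serving limits, use only kidney beans: 906 mg / 331 mg = 2.737 servings × $0.45 = $1.23.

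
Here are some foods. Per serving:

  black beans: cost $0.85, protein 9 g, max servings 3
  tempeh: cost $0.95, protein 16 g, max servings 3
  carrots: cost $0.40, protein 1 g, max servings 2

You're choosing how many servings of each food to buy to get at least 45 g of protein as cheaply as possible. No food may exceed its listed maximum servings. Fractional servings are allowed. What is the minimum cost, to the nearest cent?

$2.67

Cost per g of protein: tempeh $0.0594, black beans $0.0944, carrots $0.4000.
Take 2.812 servings of tempeh: +45.0 g protein for $2.67 (total $2.67, still need 0.0 g).
Greedy by cheapest-per-g is optimal for a single linear constraint, so the minimum cost is $2.67.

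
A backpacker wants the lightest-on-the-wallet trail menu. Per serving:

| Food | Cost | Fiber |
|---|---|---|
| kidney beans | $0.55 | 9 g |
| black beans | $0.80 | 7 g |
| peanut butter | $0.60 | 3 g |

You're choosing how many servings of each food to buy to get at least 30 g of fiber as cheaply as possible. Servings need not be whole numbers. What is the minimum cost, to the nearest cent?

Cost per g of fiber: kidney beans $0.0611, black beans $0.1143, peanut butter $0.2000.
With no serving limits, use only kidney beans: 30 g / 9 g = 3.333 servings × $0.55 = $1.83.

$1.83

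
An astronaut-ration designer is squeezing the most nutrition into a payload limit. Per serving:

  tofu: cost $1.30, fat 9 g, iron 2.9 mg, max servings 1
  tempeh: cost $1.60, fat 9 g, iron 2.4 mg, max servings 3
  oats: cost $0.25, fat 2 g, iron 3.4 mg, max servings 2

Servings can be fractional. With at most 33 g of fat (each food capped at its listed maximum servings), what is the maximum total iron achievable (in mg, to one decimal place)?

Iron per g fat: oats 1.7, tofu 0.3222, tempeh 0.2667.
Take 2 servings of oats: uses 4 g fat, +6.8 mg iron (running total 6.8 mg).
Take 1 serving of tofu: uses 9 g fat, +2.9 mg iron (running total 9.7 mg).
Take 2.222 servings of tempeh: uses 20 g fat, +5.3 mg iron (running total 15.0 mg).
Filling greedily by iron-per-g fat is optimal for one linear limit, giving 15.0 mg.

15.0 mg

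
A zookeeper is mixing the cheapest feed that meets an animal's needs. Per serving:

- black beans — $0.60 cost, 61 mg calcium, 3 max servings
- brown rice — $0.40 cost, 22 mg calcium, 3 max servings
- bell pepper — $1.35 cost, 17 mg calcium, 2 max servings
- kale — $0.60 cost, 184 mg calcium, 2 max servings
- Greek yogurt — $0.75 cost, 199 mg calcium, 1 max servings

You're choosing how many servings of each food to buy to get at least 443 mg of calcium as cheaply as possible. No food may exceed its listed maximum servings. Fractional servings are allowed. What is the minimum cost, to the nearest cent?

Cost per mg of calcium: kale $0.0033, Greek yogurt $0.0038, black beans $0.0098, brown rice $0.0182, bell pepper $0.0794.
Take 2 servings of kale: +368.0 mg calcium for $1.20 (total $1.20, still need 75.0 mg).
Take 0.3769 servings of Greek yogurt: +75.0 mg calcium for $0.28 (total $1.48, still need 0.0 mg).
Greedy by cheapest-per-mg is optimal for a single linear constraint, so the minimum cost is $1.48.

$1.48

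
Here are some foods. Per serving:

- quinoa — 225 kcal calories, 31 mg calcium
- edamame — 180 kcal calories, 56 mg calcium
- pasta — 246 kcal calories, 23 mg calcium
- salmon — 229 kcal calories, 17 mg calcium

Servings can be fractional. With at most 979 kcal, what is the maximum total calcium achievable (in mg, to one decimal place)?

304.6 mg

Calcium per kcal: edamame 0.3111, quinoa 0.1378, pasta 0.0935, salmon 0.07424.
With no serving limits, spend the whole calories allowance on edamame: 979 kcal / 180 kcal × 56 mg = 304.6 mg.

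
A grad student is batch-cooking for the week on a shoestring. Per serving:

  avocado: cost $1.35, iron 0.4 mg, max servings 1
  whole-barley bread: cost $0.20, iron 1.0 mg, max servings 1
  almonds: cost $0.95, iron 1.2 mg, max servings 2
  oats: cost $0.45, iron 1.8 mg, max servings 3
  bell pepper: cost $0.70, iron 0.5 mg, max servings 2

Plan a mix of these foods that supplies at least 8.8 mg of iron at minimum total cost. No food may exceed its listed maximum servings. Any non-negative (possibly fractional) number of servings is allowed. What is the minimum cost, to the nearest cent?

Cost per mg of iron: whole-barley bread $0.2000, oats $0.2500, almonds $0.7917, bell pepper $1.4000, avocado $3.3750.
Take 1 serving of whole-barley bread: +1.0 mg iron for $0.20 (total $0.20, still need 7.8 mg).
Take 3 servings of oats: +5.4 mg iron for $1.35 (total $1.55, still need 2.4 mg).
Take 2 servings of almonds: +2.4 mg iron for $1.90 (total $3.45, still need 0.0 mg).
Greedy by cheapest-per-mg is optimal for a single linear constraint, so the minimum cost is $3.45.

$3.45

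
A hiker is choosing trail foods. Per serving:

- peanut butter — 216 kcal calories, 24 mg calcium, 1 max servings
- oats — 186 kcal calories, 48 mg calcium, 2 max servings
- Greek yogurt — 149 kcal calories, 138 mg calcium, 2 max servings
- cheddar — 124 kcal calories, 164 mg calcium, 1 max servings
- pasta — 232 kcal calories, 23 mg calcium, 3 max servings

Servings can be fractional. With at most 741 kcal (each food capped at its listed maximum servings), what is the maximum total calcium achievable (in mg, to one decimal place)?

522.3 mg

Calcium per kcal: cheddar 1.323, Greek yogurt 0.9262, oats 0.2581, peanut butter 0.1111, pasta 0.09914.
Take 1 serving of cheddar: uses 124 kcal, +164.0 mg calcium (running total 164.0 mg).
Take 2 servings of Greek yogurt: uses 298 kcal, +276.0 mg calcium (running total 440.0 mg).
Take 1.715 servings of oats: uses 319 kcal, +82.3 mg calcium (running total 522.3 mg).
Filling greedily by calcium-per-kcal is optimal for one linear limit, giving 522.3 mg.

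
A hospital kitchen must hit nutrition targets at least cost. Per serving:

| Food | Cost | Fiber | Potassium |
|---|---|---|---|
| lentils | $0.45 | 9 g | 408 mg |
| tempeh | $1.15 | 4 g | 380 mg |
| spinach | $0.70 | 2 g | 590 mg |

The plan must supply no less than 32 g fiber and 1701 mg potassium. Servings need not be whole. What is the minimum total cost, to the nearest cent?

$1.88

Two binding constraints pin down two serving amounts, so the optimal mix uses at most two foods. The candidates are each food alone (scaled to the tighter of fiber/potassium) and each pair with both constraints tight.
lentils only: max(32/9, 1701/408) = 4.169 servings → $1.88.
tempeh only: max(32/4, 1701/380) = 8 servings → $9.20.
spinach only: max(32/2, 1701/590) = 16 servings → $11.20.
lentils + tempeh with both tight: 2.996 servings and 1.26 servings → $2.80.
lentils + spinach with both tight: 3.444 servings and 0.5013 servings → $1.90.
tempeh + spinach with both targets exact would need a negative amount; discard.
So the least-cost plan costs $1.88.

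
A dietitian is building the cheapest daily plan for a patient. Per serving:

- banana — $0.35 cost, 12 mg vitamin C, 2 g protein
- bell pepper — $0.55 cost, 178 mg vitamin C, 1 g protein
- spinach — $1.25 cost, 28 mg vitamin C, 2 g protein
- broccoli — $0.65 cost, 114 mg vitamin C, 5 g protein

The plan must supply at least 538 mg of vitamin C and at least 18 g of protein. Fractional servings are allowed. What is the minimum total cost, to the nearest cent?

$2.69

Check every corner: each single food scaled to meet both minima, and each pair solved so both constraints bind.
banana only: max(538/12, 18/2) = 44.83 servings → $15.69.
bell pepper only: max(538/178, 18/1) = 18 servings → $9.90.
spinach only: max(538/28, 18/2) = 19.21 servings → $24.02.
broccoli only: max(538/114, 18/5) = 4.719 servings → $3.07.
banana + bell pepper with both tight: 7.75 servings and 2.5 servings → $4.09.
banana + spinach: the both-tight solution has a negative serving — not a feasible corner.
banana + broccoli with both targets exact would need a negative amount; discard.
bell pepper + spinach with both tight: 1.744 servings and 8.128 servings → $11.12.
bell pepper + broccoli with both tight: 0.8222 servings and 3.436 servings → $2.69.
spinach + broccoli: the both-tight solution has a negative serving — not a feasible corner.
So the least-cost plan costs $2.69.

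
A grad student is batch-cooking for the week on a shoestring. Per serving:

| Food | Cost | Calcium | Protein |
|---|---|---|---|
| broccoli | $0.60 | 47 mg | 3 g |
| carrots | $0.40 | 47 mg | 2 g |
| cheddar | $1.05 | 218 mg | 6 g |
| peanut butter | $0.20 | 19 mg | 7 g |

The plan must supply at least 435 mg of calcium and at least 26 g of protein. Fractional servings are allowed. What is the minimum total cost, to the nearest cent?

$2.33

Check every corner: each single food scaled to meet both minima, and each pair solved so both constraints bind.
broccoli only: max(435/47, 26/3) = 9.255 servings → $5.55.
carrots only: max(435/47, 26/2) = 13 servings → $5.20.
cheddar only: max(435/218, 26/6) = 4.333 servings → $4.55.
peanut butter only: max(435/19, 26/7) = 22.89 servings → $4.58.
broccoli + carrots with both tight: 7.489 servings and 1.766 servings → $5.20.
broccoli + cheddar with both tight: 8.22 servings and 0.2231 servings → $5.17.
broccoli + peanut butter with both targets exact would need a negative amount; discard.
carrots + cheddar with both targets exact would need a negative amount; discard.
carrots + peanut butter with both tight: 8.766 servings and 1.21 servings → $3.75.
cheddar + peanut butter with both tight: 1.807 servings and 2.166 servings → $2.33.
So the least-cost plan costs $2.33.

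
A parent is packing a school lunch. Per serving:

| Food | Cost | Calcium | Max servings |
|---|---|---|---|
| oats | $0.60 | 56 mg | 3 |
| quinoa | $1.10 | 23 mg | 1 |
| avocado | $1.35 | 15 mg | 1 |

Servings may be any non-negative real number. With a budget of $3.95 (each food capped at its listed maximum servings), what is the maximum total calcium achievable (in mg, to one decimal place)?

202.7 mg

Calcium per dollar: oats 93.33, quinoa 20.91, avocado 11.11.
Take 3 servings of oats: spends $1.80, +168.0 mg calcium (running total 168.0 mg).
Take 1 serving of quinoa: spends $1.10, +23.0 mg calcium (running total 191.0 mg).
Take 0.7778 servings of avocado: spends $1.05, +11.7 mg calcium (running total 202.7 mg).
Greedy by best ratio exhausts the cost allowance optimally: 202.7 mg.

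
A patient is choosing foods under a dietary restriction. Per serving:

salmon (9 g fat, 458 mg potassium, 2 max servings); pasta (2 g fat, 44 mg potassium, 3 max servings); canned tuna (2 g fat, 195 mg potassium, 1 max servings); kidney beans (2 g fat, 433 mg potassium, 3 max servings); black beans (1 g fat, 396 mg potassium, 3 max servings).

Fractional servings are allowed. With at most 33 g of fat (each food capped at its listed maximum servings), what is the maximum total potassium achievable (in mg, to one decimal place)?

Potassium per g fat: black beans 396, kidney beans 216.5, canned tuna 97.5, salmon 50.89, pasta 22.
Take 3 servings of black beans: uses 3 g fat, +1188.0 mg potassium (running total 1188.0 mg).
Take 3 servings of kidney beans: uses 6 g fat, +1299.0 mg potassium (running total 2487.0 mg).
Take 1 serving of canned tuna: uses 2 g fat, +195.0 mg potassium (running total 2682.0 mg).
Take 2 servings of salmon: uses 18 g fat, +916.0 mg potassium (running total 3598.0 mg).
Take 2 servings of pasta: uses 4 g fat, +88.0 mg potassium (running total 3686.0 mg).
Filling greedily by potassium-per-g fat is optimal for one linear limit, giving 3686.0 mg.

3686.0 mg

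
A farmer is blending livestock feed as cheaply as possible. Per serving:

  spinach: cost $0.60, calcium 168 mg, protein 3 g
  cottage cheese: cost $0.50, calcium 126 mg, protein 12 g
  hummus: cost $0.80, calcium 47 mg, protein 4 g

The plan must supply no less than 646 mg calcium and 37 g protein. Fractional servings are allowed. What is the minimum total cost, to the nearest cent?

$2.44

Compare the cost at each extreme point of the feasible region.
spinach only: max(646/168, 37/3) = 12.33 servings → $7.40.
cottage cheese only: max(646/126, 37/12) = 5.127 servings → $2.56.
hummus only: max(646/47, 37/4) = 13.74 servings → $11.00.
spinach + cottage cheese with both tight: 1.886 servings and 2.612 servings → $2.44.
spinach + hummus with both tight: 1.591 servings and 8.056 servings → $7.40.
cottage cheese + hummus with both targets exact would need a negative amount; discard.
Cheapest feasible corner: $2.44.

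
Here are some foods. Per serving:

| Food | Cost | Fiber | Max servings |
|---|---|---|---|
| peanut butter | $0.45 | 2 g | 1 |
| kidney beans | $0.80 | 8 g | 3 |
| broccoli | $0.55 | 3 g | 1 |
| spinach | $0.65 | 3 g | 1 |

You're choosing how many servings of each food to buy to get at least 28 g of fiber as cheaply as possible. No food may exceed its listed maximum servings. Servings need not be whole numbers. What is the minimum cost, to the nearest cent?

Cost per g of fiber: kidney beans $0.1000, broccoli $0.1833, spinach $0.2167, peanut butter $0.2250.
Take 3 servings of kidney beans: +24.0 g fiber for $2.40 (total $2.40, still need 4.0 g).
Take 1 serving of broccoli: +3.0 g fiber for $0.55 (total $2.95, still need 1.0 g).
Take 0.3333 servings of spinach: +1.0 g fiber for $0.22 (total $3.17, still need 0.0 g).
Filling from the cheapest source first is optimal under one linear minimum: $3.17.

$3.17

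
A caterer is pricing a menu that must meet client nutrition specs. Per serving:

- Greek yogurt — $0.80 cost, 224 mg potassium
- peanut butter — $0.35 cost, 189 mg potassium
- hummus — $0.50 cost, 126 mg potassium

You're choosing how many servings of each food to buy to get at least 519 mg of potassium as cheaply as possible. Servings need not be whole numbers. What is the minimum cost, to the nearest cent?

Cost per mg of potassium: peanut butter $0.0019, Greek yogurt $0.0036, hummus $0.0040.
With no serving limits, use only peanut butter: 519 mg / 189 mg = 2.746 servings × $0.35 = $0.96.

$0.96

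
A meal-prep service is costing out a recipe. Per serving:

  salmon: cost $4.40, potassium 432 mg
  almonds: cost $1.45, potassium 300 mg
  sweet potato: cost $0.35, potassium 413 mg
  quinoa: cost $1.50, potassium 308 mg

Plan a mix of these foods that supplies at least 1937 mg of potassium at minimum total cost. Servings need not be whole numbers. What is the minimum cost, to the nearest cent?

$1.64

Cost per mg of potassium: sweet potato $0.0008, almonds $0.0048, quinoa $0.0049, salmon $0.0102.
With no serving limits, use only sweet potato: 1937 mg / 413 mg = 4.69 servings × $0.35 = $1.64.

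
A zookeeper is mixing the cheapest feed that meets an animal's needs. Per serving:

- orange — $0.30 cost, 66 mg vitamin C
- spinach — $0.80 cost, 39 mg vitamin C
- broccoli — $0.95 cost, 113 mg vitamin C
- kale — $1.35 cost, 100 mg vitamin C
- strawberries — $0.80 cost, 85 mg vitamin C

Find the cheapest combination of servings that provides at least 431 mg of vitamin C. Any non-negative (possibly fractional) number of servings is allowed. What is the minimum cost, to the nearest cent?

Cost per mg of vitamin C: orange $0.0045, broccoli $0.0084, strawberries $0.0094, kale $0.0135, spinach $0.0205.
With no serving limits, use only orange: 431 mg / 66 mg = 6.53 servings × $0.30 = $1.96.

$1.96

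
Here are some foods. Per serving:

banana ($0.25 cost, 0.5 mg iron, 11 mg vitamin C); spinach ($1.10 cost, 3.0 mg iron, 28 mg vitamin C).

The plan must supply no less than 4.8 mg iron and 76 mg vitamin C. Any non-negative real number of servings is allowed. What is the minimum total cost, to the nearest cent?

For a min-cost LP with two ≥-constraints, a basic feasible solution has at most two positive variables.
banana only: max(4.8/0.5, 76/11) = 9.6 servings → $2.40.
spinach only: max(4.8/3.0, 76/28) = 2.714 servings → $2.99.
banana + spinach with both tight: 4.926 servings and 0.7789 servings → $2.09.
So the least-cost plan costs $2.09.

$2.09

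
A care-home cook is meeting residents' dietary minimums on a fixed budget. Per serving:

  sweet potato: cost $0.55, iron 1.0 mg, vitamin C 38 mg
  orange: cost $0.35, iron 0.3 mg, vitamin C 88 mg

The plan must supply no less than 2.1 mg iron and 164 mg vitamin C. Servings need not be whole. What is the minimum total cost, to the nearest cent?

Compare the cost at each extreme point of the feasible region.
sweet potato only: max(2.1/1.0, 164/38) = 4.316 servings → $2.37.
orange only: max(2.1/0.3, 164/88) = 7 servings → $2.45.
sweet potato + orange with both tight: 1.77 servings and 1.099 servings → $1.36.
So the least-cost plan costs $1.36.

$1.36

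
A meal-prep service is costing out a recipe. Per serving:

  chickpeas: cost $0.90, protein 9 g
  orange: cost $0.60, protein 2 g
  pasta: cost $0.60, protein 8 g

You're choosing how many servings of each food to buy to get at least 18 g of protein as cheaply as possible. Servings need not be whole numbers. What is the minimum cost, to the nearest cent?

$1.35

Cost per g of protein: pasta $0.0750, chickpeas $0.1000, orange $0.3000.
With no serving limits, use only pasta: 18 g / 8 g = 2.25 servings × $0.60 = $1.35.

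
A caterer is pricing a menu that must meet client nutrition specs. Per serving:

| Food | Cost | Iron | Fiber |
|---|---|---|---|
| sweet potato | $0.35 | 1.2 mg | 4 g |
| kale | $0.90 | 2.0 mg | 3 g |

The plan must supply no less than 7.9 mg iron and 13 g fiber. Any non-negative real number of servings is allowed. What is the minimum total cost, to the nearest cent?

At the optimum either one food covers both requirements or two foods hit both targets exactly; no other combination can be cheaper.
sweet potato only: max(7.9/1.2, 13/4) = 6.583 servings → $2.30.
kale only: max(7.9/2.0, 13/3) = 4.333 servings → $3.90.
sweet potato + kale with both tight: 0.5227 servings and 3.636 servings → $3.46.
Cheapest feasible corner: $2.30.

$2.30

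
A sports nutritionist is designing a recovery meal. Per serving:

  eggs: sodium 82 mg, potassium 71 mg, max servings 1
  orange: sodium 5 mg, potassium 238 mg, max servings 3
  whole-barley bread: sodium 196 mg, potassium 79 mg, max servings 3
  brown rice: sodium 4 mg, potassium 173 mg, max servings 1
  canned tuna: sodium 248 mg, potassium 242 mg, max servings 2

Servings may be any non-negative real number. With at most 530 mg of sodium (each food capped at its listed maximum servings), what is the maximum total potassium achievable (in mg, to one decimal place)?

Potassium per mg sodium: orange 47.6, brown rice 43.25, canned tuna 0.9758, eggs 0.8659, whole-barley bread 0.4031.
Take 3 servings of orange: uses 15 mg sodium, +714.0 mg potassium (running total 714.0 mg).
Take 1 serving of brown rice: uses 4 mg sodium, +173.0 mg potassium (running total 887.0 mg).
Take 2 servings of canned tuna: uses 496 mg sodium, +484.0 mg potassium (running total 1371.0 mg).
Take 0.1829 servings of eggs: uses 15 mg sodium, +13.0 mg potassium (running total 1384.0 mg).
Filling greedily by potassium-per-mg sodium is optimal for one linear limit, giving 1384.0 mg.

1384.0 mg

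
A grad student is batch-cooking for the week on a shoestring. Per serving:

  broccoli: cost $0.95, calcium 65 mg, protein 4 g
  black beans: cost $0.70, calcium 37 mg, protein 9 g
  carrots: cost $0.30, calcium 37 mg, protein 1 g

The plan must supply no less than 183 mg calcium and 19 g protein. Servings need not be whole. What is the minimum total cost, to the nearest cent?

$2.19

An LP optimum is at a vertex; with two nutrient constraints at most two foods are used. Check each candidate.
broccoli only: max(183/65, 19/4) = 4.75 servings → $4.51.
black beans only: max(183/37, 19/9) = 4.946 servings → $3.46.
carrots only: max(183/37, 19/1) = 19 servings → $5.70.
broccoli + black beans with both tight: 2.16 servings and 1.151 servings → $2.86.
broccoli + carrots: intersection lies outside the first quadrant.
black beans + carrots with both tight: 1.757 servings and 3.189 servings → $2.19.
Cheapest feasible corner: $2.19.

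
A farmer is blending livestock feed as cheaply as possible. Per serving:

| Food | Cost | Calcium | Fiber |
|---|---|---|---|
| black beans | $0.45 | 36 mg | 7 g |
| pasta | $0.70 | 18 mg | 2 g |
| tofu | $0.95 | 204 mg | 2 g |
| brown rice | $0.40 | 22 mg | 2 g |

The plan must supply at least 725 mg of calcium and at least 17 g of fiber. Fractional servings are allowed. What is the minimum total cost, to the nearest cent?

$3.80

A basic optimal solution has at most two foods positive. Try each food alone and each pair with both targets met exactly.
black beans only: max(725/36, 17/7) = 20.14 servings → $9.06.
pasta only: max(725/18, 17/2) = 40.28 servings → $28.19.
tofu only: max(725/204, 17/2) = 8.5 servings → $8.07.
brown rice only: max(725/22, 17/2) = 32.95 servings → $13.18.
black beans + pasta: the both-tight solution has a negative serving — not a feasible corner.
black beans + tofu with both tight: 1.488 servings and 3.291 servings → $3.80.
black beans + brown rice: the both-tight solution has a negative serving — not a feasible corner.
pasta + tofu with both tight: 5.425 servings and 3.075 servings → $6.72.
pasta + brown rice: intersection lies outside the first quadrant.
tofu + brown rice with both tight: 2.956 servings and 5.544 servings → $5.03.
So the least-cost plan costs $3.80.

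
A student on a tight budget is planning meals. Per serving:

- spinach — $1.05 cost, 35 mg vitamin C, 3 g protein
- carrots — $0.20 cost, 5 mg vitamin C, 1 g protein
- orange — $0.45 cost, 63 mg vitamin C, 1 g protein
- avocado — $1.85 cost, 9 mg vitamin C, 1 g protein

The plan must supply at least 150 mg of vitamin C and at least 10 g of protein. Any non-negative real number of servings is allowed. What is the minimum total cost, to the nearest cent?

With two linear requirements the optimum uses one or two foods; enumerate the corners.
spinach only: max(150/35, 10/3) = 4.286 servings → $4.50.
carrots only: max(150/5, 10/1) = 30 servings → $6.00.
orange only: max(150/63, 10/1) = 10 servings → $4.50.
avocado only: max(150/9, 10/1) = 16.67 servings → $30.83.
spinach + carrots: intersection lies outside the first quadrant.
spinach + orange with both tight: 3.117 servings and 0.6494 servings → $3.56.
spinach + avocado: intersection lies outside the first quadrant.
carrots + orange with both tight: 8.276 servings and 1.724 servings → $2.43.
carrots + avocado with both targets exact would need a negative amount; discard.
orange + avocado with both tight: 1.111 servings and 8.889 servings → $16.94.
The minimum over all feasible corners is $2.43.

$2.43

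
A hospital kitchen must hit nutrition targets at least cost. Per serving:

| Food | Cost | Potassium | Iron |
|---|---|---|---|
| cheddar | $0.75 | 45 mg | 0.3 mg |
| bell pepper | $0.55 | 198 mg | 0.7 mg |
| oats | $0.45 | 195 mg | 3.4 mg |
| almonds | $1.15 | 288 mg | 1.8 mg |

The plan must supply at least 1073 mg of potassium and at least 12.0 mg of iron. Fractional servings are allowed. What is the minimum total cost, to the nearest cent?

Minimising a linear cost over {potassium ≥ 1073, iron ≥ 12.0, servings ≥ 0} — the optimum is at a vertex, using one or two foods.
cheddar only: max(1073/45, 12.0/0.3) = 40 servings → $30.00.
bell pepper only: max(1073/198, 12.0/0.7) = 17.14 servings → $9.43.
oats only: max(1073/195, 12.0/3.4) = 5.503 servings → $2.48.
almonds only: max(1073/288, 12.0/1.8) = 6.667 servings → $7.67.
cheddar + bell pepper: intersection lies outside the first quadrant.
cheddar + oats with both tight: 13.84 servings and 2.308 servings → $11.42.
cheddar + almonds: intersection lies outside the first quadrant.
bell pepper + oats with both tight: 2.437 servings and 3.028 servings → $2.70.
bell pepper + almonds: intersection lies outside the first quadrant.
oats + almonds with both tight: 2.427 servings and 2.082 servings → $3.49.
Cheapest feasible corner: $2.48.

$2.48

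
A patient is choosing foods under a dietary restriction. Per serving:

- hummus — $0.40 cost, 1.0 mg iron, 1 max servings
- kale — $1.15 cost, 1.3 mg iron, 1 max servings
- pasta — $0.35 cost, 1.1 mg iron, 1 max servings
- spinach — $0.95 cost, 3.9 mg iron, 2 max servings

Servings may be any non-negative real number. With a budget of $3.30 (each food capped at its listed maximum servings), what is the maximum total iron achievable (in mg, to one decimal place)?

10.6 mg

Iron per dollar: spinach 4.105, pasta 3.143, hummus 2.5, kale 1.13.
Take 2 servings of spinach: spends $1.90, +7.8 mg iron (running total 7.8 mg).
Take 1 serving of pasta: spends $0.35, +1.1 mg iron (running total 8.9 mg).
Take 1 serving of hummus: spends $0.40, +1.0 mg iron (running total 9.9 mg).
Take 0.5652 servings of kale: spends $0.65, +0.7 mg iron (running total 10.6 mg).
Filling greedily by iron-per-dollar is optimal for one linear limit, giving 10.6 mg.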